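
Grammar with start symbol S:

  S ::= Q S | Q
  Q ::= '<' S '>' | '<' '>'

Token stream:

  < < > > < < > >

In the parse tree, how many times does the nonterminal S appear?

[S [Q < [S [Q < >]] >] [S [Q < [S [Q < >]] >]]]

4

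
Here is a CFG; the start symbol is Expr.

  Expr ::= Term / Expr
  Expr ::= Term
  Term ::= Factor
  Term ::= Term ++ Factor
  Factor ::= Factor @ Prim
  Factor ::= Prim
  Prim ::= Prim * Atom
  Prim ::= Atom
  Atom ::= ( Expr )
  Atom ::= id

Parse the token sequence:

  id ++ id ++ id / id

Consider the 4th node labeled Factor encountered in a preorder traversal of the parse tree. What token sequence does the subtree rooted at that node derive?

id

[Expr [Term [Term [Term [Factor [Prim [Atom id]]]] ++ [Factor [Prim [Atom id]]]] ++ [Factor [Prim [Atom id]]]] / [Expr [Term [Factor [Prim [Atom id]]]]]]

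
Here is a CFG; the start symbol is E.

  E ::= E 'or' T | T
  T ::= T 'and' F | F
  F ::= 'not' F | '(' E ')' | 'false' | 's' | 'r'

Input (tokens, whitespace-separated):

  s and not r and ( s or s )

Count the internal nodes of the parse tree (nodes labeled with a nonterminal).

14

[E [T [T [T [F s]] and [F not [F r]]] and [F ( [E [E [T [F s]]] or [T [F s]]] )]]]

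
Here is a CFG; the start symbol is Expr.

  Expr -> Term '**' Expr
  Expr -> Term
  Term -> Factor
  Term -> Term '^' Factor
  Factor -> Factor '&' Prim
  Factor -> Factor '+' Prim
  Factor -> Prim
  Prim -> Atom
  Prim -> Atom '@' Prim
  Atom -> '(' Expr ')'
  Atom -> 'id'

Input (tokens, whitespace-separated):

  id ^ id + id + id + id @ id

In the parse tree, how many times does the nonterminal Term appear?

2

[Expr [Term [Term [Factor [Prim [Atom id]]]] ^ [Factor [Factor [Factor [Factor [Prim [Atom id]]] + [Prim [Atom id]]] + [Prim [Atom id]]] + [Prim [Atom id] @ [Prim [Atom id]]]]]]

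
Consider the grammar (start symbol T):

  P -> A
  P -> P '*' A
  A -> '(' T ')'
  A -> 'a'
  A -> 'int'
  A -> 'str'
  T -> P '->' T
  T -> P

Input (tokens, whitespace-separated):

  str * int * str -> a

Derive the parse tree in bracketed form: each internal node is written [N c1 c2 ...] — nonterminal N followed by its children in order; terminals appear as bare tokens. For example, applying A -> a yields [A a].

T
P -> T
P * A -> T
P * A * A -> T
A * A * A -> T
str * A * A -> T
str * int * A -> T
str * int * str -> T
str * int * str -> P
str * int * str -> A
str * int * str -> a

[T [P [P [P [A str]] * [A int]] * [A str]] -> [T [P [A a]]]]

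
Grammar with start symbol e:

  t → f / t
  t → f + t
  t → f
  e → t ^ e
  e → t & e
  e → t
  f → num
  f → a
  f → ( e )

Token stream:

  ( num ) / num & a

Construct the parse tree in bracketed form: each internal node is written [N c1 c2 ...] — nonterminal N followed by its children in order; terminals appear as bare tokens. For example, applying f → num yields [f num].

e
t & e
f / t & e
( e ) / t & e
( t ) / t & e
( f ) / t & e
( num ) / t & e
( num ) / f & e
( num ) / num & e
( num ) / num & t
( num ) / num & f
( num ) / num & a

[e [t [f ( [e [t [f num]]] )] / [t [f num]]] & [e [t [f a]]]]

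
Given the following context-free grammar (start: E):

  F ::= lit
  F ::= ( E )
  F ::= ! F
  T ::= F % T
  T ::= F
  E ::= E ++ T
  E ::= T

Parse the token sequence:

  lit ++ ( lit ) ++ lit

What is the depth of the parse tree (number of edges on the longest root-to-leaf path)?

7

[E [E [E [T [F lit]]] ++ [T [F ( [E [T [F lit]]] )]]] ++ [T [F lit]]]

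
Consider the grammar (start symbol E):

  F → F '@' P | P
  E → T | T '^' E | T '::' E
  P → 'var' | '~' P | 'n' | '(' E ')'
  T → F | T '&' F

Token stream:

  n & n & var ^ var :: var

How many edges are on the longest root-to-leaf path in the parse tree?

6

[E [T [T [T [F [P n]]] & [F [P n]]] & [F [P var]]] ^ [E [T [F [P var]]] :: [E [T [F [P var]]]]]]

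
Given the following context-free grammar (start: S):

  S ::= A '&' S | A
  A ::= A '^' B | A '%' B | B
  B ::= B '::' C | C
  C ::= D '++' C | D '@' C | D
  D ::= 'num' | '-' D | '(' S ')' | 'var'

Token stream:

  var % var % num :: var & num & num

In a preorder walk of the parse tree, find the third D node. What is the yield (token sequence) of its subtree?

num

[S [A [A [A [B [C [D var]]]] % [B [C [D var]]]] % [B [B [C [D num]]] :: [C [D var]]]] & [S [A [B [C [D num]]]] & [S [A [B [C [D num]]]]]]]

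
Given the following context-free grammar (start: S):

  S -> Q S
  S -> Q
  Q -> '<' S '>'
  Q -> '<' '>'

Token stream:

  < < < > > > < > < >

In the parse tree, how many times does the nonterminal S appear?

5

[S [Q < [S [Q < [S [Q < >]] >]] >] [S [Q < >] [S [Q < >]]]]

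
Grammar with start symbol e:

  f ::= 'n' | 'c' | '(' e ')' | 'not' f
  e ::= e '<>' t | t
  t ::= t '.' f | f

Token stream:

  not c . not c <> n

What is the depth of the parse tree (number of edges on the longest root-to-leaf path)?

[e [e [t [t [f not [f c]]] . [f not [f c]]]] <> [t [f n]]]

6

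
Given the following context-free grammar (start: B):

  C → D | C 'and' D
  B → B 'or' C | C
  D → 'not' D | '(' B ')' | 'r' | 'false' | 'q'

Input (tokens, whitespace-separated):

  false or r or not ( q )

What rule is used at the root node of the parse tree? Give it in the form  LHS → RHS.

B → B 'or' C

[B [B [B [C [D false]]] or [C [D r]]] or [C [D not [D ( [B [C [D q]]] )]]]]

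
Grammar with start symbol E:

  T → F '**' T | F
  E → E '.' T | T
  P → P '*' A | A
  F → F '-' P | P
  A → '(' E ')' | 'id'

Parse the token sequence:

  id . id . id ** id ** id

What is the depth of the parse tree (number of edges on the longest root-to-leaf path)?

7

[E [E [E [T [F [P [A id]]]]] . [T [F [P [A id]]]]] . [T [F [P [A id]]] ** [T [F [P [A id]]] ** [T [F [P [A id]]]]]]]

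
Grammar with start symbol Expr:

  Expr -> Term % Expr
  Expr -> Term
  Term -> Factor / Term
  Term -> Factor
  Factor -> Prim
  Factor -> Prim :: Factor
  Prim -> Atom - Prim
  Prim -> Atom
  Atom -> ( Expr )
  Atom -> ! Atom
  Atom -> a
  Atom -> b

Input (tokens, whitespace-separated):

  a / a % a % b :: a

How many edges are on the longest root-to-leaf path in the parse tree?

8

[Expr [Term [Factor [Prim [Atom a]]] / [Term [Factor [Prim [Atom a]]]]] % [Expr [Term [Factor [Prim [Atom a]]]] % [Expr [Term [Factor [Prim [Atom b]] :: [Factor [Prim [Atom a]]]]]]]]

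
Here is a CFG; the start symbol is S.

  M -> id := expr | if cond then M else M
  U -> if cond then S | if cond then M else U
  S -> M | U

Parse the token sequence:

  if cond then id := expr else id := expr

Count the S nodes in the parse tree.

1

[S [M if cond then [M id := expr] else [M id := expr]]]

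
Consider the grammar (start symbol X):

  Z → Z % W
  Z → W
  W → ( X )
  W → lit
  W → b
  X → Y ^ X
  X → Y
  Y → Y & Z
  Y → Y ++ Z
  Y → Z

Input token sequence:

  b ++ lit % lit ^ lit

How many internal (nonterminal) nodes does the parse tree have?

[X [Y [Y [Z [W b]]] ++ [Z [Z [W lit]] % [W lit]]] ^ [X [Y [Z [W lit]]]]]

13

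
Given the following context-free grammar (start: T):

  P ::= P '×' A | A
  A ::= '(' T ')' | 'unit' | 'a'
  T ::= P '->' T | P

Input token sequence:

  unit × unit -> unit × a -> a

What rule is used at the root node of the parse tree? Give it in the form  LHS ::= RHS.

T ::= P '->' T

[T [P [P [A unit]] × [A unit]] -> [T [P [P [A unit]] × [A a]] -> [T [P [A a]]]]]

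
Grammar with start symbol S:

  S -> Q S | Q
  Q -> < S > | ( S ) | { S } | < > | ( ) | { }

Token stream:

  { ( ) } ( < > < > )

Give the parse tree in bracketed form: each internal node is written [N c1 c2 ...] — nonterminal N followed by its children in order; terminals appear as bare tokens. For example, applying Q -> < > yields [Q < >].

[S [Q { [S [Q ( )]] }] [S [Q ( [S [Q < >] [S [Q < >]]] )]]]

S
Q S
{ S } S
{ Q } S
{ ( ) } S
{ ( ) } Q
{ ( ) } ( S )
{ ( ) } ( Q S )
{ ( ) } ( < > S )
{ ( ) } ( < > Q )
{ ( ) } ( < > < > )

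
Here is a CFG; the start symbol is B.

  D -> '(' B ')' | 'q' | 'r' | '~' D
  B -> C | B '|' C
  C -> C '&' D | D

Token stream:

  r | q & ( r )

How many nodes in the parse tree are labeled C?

[B [B [C [D r]]] | [C [C [D q]] & [D ( [B [C [D r]]] )]]]

4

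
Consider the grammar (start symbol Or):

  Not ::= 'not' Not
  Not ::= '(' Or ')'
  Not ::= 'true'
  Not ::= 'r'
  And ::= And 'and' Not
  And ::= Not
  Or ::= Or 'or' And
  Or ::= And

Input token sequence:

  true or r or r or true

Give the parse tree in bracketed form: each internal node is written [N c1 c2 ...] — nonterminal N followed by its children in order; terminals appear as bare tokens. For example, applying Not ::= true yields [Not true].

Or
Or or And
Or or And or And
Or or And or And or And
And or And or And or And
Not or And or And or And
true or And or And or And
true or Not or And or And
true or r or And or And
true or r or Not or And
true or r or r or And
true or r or r or Not
true or r or r or true

[Or [Or [Or [Or [And [Not true]]] or [And [Not r]]] or [And [Not r]]] or [And [Not true]]]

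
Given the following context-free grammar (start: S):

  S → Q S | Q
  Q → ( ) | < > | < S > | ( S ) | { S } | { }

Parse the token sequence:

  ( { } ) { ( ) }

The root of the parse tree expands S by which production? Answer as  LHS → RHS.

S → Q S

[S [Q ( [S [Q { }]] )] [S [Q { [S [Q ( )]] }]]]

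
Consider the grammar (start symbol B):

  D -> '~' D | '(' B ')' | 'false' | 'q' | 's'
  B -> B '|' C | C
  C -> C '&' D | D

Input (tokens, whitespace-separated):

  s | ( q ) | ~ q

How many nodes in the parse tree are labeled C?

[B [B [B [C [D s]]] | [C [D ( [B [C [D q]]] )]]] | [C [D ~ [D q]]]]

4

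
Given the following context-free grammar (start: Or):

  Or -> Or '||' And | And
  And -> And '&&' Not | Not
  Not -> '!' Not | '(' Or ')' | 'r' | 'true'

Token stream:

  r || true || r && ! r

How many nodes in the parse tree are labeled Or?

[Or [Or [Or [And [Not r]]] || [And [Not true]]] || [And [And [Not r]] && [Not ! [Not r]]]]

3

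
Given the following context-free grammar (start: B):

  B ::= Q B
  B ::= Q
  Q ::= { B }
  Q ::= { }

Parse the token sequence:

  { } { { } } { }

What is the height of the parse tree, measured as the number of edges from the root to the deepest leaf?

5

[B [Q { }] [B [Q { [B [Q { }]] }] [B [Q { }]]]]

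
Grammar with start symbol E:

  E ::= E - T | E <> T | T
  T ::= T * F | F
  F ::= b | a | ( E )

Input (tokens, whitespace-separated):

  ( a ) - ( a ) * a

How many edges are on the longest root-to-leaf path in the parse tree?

[E [E [T [F ( [E [T [F a]]] )]]] - [T [T [F ( [E [T [F a]]] )]] * [F a]]]

7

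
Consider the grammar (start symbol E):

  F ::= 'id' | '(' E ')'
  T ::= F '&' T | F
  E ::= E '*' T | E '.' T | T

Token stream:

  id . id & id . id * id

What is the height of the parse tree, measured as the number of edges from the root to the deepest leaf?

[E [E [E [E [T [F id]]] . [T [F id] & [T [F id]]]] . [T [F id]]] * [T [F id]]]

6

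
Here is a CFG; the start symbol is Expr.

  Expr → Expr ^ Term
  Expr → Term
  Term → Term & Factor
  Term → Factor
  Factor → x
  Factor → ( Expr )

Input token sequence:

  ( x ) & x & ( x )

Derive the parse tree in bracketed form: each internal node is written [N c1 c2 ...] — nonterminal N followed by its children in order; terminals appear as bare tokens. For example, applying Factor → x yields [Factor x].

Expr
Term
Term & Factor
Term & Factor & Factor
Factor & Factor & Factor
( Expr ) & Factor & Factor
( Term ) & Factor & Factor
( Factor ) & Factor & Factor
( x ) & Factor & Factor
( x ) & x & Factor
( x ) & x & ( Expr )
( x ) & x & ( Term )
( x ) & x & ( Factor )
( x ) & x & ( x )

[Expr [Term [Term [Term [Factor ( [Expr [Term [Factor x]]] )]] & [Factor x]] & [Factor ( [Expr [Term [Factor x]]] )]]]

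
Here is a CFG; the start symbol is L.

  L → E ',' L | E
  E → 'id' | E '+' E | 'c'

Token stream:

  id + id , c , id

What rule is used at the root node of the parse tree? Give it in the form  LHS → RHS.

[L [E [E id] + [E id]] , [L [E c] , [L [E id]]]]

L → E ',' L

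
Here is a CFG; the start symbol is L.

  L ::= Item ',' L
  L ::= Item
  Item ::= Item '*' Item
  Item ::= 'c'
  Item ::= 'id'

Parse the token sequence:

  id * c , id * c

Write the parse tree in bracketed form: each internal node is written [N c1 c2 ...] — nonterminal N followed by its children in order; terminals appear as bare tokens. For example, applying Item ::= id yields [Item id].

[L [Item [Item id] * [Item c]] , [L [Item [Item id] * [Item c]]]]

L
Item , L
Item * Item , L
id * Item , L
id * c , L
id * c , Item
id * c , Item * Item
id * c , id * Item
id * c , id * c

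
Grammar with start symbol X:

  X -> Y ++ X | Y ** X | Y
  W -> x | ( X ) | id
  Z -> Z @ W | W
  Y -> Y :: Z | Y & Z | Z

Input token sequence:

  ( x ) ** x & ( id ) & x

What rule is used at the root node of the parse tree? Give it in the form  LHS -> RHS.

[X [Y [Z [W ( [X [Y [Z [W x]]]] )]]] ** [X [Y [Y [Y [Z [W x]]] & [Z [W ( [X [Y [Z [W id]]]] )]]] & [Z [W x]]]]]

X -> Y ** X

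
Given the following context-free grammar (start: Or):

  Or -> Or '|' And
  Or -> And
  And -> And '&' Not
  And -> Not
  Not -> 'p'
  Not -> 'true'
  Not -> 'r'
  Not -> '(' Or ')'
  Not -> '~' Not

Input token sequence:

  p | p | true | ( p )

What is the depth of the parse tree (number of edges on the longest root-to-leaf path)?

6

[Or [Or [Or [Or [And [Not p]]] | [And [Not p]]] | [And [Not true]]] | [And [Not ( [Or [And [Not p]]] )]]]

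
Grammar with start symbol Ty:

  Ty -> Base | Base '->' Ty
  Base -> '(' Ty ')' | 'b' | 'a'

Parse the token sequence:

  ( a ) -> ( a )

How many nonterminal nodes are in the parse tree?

[Ty [Base ( [Ty [Base a]] )] -> [Ty [Base ( [Ty [Base a]] )]]]

8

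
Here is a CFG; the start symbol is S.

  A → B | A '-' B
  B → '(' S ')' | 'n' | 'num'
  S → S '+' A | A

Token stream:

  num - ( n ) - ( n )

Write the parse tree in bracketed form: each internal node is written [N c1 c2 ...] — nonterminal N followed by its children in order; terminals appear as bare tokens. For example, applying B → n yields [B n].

S
A
A - B
A - B - B
B - B - B
num - B - B
num - ( S ) - B
num - ( A ) - B
num - ( B ) - B
num - ( n ) - B
num - ( n ) - ( S )
num - ( n ) - ( A )
num - ( n ) - ( B )
num - ( n ) - ( n )

[S [A [A [A [B num]] - [B ( [S [A [B n]]] )]] - [B ( [S [A [B n]]] )]]]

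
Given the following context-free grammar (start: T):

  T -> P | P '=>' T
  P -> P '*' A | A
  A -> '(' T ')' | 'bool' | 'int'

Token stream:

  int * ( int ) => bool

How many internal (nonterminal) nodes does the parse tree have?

[T [P [P [A int]] * [A ( [T [P [A int]]] )]] => [T [P [A bool]]]]

11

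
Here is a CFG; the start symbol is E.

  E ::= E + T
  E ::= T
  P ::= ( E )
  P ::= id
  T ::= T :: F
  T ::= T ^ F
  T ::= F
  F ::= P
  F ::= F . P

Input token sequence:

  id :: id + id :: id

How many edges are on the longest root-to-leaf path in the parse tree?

6

[E [E [T [T [F [P id]]] :: [F [P id]]]] + [T [T [F [P id]]] :: [F [P id]]]]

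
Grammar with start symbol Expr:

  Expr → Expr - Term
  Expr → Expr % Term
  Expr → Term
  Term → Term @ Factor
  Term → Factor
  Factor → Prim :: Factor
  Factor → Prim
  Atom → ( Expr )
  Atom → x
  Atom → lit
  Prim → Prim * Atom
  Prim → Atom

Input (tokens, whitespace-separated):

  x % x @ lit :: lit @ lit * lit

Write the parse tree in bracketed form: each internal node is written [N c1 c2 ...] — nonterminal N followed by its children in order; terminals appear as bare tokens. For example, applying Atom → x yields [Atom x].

[Expr [Expr [Term [Factor [Prim [Atom x]]]]] % [Term [Term [Term [Factor [Prim [Atom x]]]] @ [Factor [Prim [Atom lit]] :: [Factor [Prim [Atom lit]]]]] @ [Factor [Prim [Prim [Atom lit]] * [Atom lit]]]]]

Expr
Expr % Term
Term % Term
Factor % Term
Prim % Term
Atom % Term
x % Term
x % Term @ Factor
x % Term @ Factor @ Factor
x % Factor @ Factor @ Factor
x % Prim @ Factor @ Factor
x % Atom @ Factor @ Factor
x % x @ Factor @ Factor
x % x @ Prim :: Factor @ Factor
x % x @ Atom :: Factor @ Factor
x % x @ lit :: Factor @ Factor
x % x @ lit :: Prim @ Factor
x % x @ lit :: Atom @ Factor
x % x @ lit :: lit @ Factor
x % x @ lit :: lit @ Prim
x % x @ lit :: lit @ Prim * Atom
x % x @ lit :: lit @ Atom * Atom
x % x @ lit :: lit @ lit * Atom
x % x @ lit :: lit @ lit * lit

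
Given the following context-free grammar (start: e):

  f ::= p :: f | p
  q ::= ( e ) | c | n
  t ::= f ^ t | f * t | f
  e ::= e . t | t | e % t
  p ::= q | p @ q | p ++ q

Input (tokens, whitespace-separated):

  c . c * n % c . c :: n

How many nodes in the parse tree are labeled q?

6

[e [e [e [e [t [f [p [q c]]]]] . [t [f [p [q c]]] * [t [f [p [q n]]]]]] % [t [f [p [q c]]]]] . [t [f [p [q c]] :: [f [p [q n]]]]]]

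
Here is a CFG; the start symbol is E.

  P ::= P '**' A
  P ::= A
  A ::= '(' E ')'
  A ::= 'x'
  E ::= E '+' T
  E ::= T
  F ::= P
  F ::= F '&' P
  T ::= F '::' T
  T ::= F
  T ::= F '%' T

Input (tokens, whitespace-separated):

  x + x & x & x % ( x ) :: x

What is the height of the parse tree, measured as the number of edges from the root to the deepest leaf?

11

[E [E [T [F [P [A x]]]]] + [T [F [F [F [P [A x]]] & [P [A x]]] & [P [A x]]] % [T [F [P [A ( [E [T [F [P [A x]]]]] )]]] :: [T [F [P [A x]]]]]]]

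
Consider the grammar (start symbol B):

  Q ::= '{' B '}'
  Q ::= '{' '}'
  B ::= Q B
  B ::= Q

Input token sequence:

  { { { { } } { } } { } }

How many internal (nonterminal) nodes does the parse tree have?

12

[B [Q { [B [Q { [B [Q { [B [Q { }]] }] [B [Q { }]]] }] [B [Q { }]]] }]]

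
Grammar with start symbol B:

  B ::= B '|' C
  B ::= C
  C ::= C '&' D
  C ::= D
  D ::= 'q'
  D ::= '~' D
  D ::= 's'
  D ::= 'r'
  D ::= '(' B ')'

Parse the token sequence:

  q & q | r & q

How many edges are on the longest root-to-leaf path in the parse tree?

5

[B [B [C [C [D q]] & [D q]]] | [C [C [D r]] & [D q]]]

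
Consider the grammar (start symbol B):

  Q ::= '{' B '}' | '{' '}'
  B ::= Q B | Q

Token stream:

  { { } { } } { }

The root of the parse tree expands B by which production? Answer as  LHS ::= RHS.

[B [Q { [B [Q { }] [B [Q { }]]] }] [B [Q { }]]]

B ::= Q B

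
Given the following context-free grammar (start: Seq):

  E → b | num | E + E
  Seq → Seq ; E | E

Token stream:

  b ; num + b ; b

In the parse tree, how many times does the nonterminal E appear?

[Seq [Seq [Seq [E b]] ; [E [E num] + [E b]]] ; [E b]]

5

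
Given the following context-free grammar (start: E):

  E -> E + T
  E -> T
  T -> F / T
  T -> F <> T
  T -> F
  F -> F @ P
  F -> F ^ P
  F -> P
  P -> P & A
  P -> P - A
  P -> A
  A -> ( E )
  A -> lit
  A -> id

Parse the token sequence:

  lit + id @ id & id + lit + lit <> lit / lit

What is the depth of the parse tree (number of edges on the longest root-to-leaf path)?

8

[E [E [E [E [T [F [P [A lit]]]]] + [T [F [F [P [A id]]] @ [P [P [A id]] & [A id]]]]] + [T [F [P [A lit]]]]] + [T [F [P [A lit]]] <> [T [F [P [A lit]]] / [T [F [P [A lit]]]]]]]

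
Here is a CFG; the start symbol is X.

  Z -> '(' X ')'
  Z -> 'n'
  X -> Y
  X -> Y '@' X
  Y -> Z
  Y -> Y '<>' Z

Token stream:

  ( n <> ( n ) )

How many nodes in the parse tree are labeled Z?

[X [Y [Z ( [X [Y [Y [Z n]] <> [Z ( [X [Y [Z n]]] )]]] )]]]

4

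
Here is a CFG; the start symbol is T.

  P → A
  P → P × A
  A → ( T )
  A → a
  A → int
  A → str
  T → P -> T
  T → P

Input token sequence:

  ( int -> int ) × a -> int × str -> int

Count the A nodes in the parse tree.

7

[T [P [P [A ( [T [P [A int]] -> [T [P [A int]]]] )]] × [A a]] -> [T [P [P [A int]] × [A str]] -> [T [P [A int]]]]]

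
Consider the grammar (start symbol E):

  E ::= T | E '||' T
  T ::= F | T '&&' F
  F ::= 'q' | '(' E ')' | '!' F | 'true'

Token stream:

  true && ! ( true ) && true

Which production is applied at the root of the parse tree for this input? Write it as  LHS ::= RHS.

[E [T [T [T [F true]] && [F ! [F ( [E [T [F true]]] )]]] && [F true]]]

E ::= T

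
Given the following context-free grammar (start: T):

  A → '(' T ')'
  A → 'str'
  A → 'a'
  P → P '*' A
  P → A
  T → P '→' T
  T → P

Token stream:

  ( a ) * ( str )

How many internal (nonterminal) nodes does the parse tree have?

11

[T [P [P [A ( [T [P [A a]]] )]] * [A ( [T [P [A str]]] )]]]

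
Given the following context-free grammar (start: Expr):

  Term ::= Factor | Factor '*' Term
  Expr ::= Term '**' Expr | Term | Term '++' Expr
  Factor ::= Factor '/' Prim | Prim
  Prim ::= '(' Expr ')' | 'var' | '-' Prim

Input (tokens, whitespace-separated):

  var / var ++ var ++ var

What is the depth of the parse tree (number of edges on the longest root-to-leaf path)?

6

[Expr [Term [Factor [Factor [Prim var]] / [Prim var]]] ++ [Expr [Term [Factor [Prim var]]] ++ [Expr [Term [Factor [Prim var]]]]]]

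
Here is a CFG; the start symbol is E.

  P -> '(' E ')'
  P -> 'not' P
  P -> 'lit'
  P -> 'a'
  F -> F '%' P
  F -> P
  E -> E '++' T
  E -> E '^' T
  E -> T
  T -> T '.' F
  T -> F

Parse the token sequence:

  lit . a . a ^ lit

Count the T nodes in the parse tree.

[E [E [T [T [T [F [P lit]]] . [F [P a]]] . [F [P a]]]] ^ [T [F [P lit]]]]

4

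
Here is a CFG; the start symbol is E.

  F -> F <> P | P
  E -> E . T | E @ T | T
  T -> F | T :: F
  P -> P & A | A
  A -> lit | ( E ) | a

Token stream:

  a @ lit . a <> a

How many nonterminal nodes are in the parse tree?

18

[E [E [E [T [F [P [A a]]]]] @ [T [F [P [A lit]]]]] . [T [F [F [P [A a]]] <> [P [A a]]]]]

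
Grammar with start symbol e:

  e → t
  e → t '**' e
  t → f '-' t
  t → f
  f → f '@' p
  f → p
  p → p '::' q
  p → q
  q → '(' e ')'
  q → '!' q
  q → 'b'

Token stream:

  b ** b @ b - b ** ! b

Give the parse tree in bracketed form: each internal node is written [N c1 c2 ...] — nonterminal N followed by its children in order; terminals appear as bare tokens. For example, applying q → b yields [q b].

e
t ** e
f ** e
p ** e
q ** e
b ** e
b ** t ** e
b ** f - t ** e
b ** f @ p - t ** e
b ** p @ p - t ** e
b ** q @ p - t ** e
b ** b @ p - t ** e
b ** b @ q - t ** e
b ** b @ b - t ** e
b ** b @ b - f ** e
b ** b @ b - p ** e
b ** b @ b - q ** e
b ** b @ b - b ** e
b ** b @ b - b ** t
b ** b @ b - b ** f
b ** b @ b - b ** p
b ** b @ b - b ** q
b ** b @ b - b ** ! q
b ** b @ b - b ** ! b

[e [t [f [p [q b]]]] ** [e [t [f [f [p [q b]]] @ [p [q b]]] - [t [f [p [q b]]]]] ** [e [t [f [p [q ! [q b]]]]]]]]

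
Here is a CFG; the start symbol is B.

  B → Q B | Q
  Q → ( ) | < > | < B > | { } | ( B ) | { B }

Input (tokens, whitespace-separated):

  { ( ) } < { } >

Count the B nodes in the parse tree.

4

[B [Q { [B [Q ( )]] }] [B [Q < [B [Q { }]] >]]]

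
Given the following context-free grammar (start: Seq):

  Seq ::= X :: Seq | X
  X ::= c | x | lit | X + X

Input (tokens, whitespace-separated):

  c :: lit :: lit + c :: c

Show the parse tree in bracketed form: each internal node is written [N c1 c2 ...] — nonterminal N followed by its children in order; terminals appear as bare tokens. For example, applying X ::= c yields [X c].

Seq
X :: Seq
c :: Seq
c :: X :: Seq
c :: lit :: Seq
c :: lit :: X :: Seq
c :: lit :: X + X :: Seq
c :: lit :: lit + X :: Seq
c :: lit :: lit + c :: Seq
c :: lit :: lit + c :: X
c :: lit :: lit + c :: c

[Seq [X c] :: [Seq [X lit] :: [Seq [X [X lit] + [X c]] :: [Seq [X c]]]]]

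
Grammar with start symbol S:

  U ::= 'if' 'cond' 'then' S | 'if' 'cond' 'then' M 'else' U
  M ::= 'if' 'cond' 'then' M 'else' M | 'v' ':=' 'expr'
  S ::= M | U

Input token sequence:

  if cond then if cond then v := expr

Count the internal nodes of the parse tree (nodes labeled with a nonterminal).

6

[S [U if cond then [S [U if cond then [S [M v := expr]]]]]]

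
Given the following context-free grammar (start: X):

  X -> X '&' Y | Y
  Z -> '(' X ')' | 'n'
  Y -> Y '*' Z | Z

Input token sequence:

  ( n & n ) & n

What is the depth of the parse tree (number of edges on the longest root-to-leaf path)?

[X [X [Y [Z ( [X [X [Y [Z n]]] & [Y [Z n]]] )]]] & [Y [Z n]]]

8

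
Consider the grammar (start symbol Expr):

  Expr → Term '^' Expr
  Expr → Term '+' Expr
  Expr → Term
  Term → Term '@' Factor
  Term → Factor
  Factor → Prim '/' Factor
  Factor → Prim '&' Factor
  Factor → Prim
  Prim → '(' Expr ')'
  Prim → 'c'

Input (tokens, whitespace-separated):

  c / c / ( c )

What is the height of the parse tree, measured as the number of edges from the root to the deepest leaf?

[Expr [Term [Factor [Prim c] / [Factor [Prim c] / [Factor [Prim ( [Expr [Term [Factor [Prim c]]]] )]]]]]]

10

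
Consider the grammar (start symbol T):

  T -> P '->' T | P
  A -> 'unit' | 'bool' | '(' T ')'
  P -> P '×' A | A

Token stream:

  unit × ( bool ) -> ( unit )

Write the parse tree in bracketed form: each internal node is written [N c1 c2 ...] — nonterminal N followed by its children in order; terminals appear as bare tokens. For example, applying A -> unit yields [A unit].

T
P -> T
P × A -> T
A × A -> T
unit × A -> T
unit × ( T ) -> T
unit × ( P ) -> T
unit × ( A ) -> T
unit × ( bool ) -> T
unit × ( bool ) -> P
unit × ( bool ) -> A
unit × ( bool ) -> ( T )
unit × ( bool ) -> ( P )
unit × ( bool ) -> ( A )
unit × ( bool ) -> ( unit )

[T [P [P [A unit]] × [A ( [T [P [A bool]]] )]] -> [T [P [A ( [T [P [A unit]]] )]]]]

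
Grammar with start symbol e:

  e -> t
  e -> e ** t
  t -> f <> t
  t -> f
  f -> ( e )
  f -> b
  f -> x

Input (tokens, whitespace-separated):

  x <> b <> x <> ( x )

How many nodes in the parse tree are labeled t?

[e [t [f x] <> [t [f b] <> [t [f x] <> [t [f ( [e [t [f x]]] )]]]]]]

5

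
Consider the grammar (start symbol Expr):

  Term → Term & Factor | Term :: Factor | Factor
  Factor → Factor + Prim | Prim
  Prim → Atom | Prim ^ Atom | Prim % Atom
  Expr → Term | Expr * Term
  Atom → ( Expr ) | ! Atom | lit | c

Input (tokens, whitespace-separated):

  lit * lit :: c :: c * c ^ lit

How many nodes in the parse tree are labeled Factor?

5

[Expr [Expr [Expr [Term [Factor [Prim [Atom lit]]]]] * [Term [Term [Term [Factor [Prim [Atom lit]]]] :: [Factor [Prim [Atom c]]]] :: [Factor [Prim [Atom c]]]]] * [Term [Factor [Prim [Prim [Atom c]] ^ [Atom lit]]]]]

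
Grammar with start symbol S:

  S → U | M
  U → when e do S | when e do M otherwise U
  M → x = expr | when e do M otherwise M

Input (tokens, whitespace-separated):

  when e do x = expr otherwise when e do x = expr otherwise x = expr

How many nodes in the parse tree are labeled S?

[S [M when e do [M x = expr] otherwise [M when e do [M x = expr] otherwise [M x = expr]]]]

1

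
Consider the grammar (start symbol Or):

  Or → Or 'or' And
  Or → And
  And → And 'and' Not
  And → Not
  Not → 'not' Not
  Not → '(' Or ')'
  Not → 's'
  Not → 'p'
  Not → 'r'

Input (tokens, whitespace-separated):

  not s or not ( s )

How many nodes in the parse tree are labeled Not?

5

[Or [Or [And [Not not [Not s]]]] or [And [Not not [Not ( [Or [And [Not s]]] )]]]]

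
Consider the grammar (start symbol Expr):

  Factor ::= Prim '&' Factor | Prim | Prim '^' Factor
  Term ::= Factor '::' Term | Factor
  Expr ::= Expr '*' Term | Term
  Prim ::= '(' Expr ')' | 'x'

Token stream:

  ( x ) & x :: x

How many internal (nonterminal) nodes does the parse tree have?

13

[Expr [Term [Factor [Prim ( [Expr [Term [Factor [Prim x]]]] )] & [Factor [Prim x]]] :: [Term [Factor [Prim x]]]]]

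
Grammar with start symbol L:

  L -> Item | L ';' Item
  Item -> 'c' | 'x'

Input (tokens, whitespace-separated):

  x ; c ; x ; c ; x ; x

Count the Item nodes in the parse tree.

6

[L [L [L [L [L [L [Item x]] ; [Item c]] ; [Item x]] ; [Item c]] ; [Item x]] ; [Item x]]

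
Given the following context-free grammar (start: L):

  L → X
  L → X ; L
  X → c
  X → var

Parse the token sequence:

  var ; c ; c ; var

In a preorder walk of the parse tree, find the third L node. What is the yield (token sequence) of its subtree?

c ; var

[L [X var] ; [L [X c] ; [L [X c] ; [L [X var]]]]]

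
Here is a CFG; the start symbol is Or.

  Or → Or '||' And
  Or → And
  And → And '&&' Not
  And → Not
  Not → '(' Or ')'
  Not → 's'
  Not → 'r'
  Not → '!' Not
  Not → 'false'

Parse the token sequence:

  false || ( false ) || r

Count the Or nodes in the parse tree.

4

[Or [Or [Or [And [Not false]]] || [And [Not ( [Or [And [Not false]]] )]]] || [And [Not r]]]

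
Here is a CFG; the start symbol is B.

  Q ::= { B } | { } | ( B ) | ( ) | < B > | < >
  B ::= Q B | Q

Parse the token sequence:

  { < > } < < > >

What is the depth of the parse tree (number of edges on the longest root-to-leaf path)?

[B [Q { [B [Q < >]] }] [B [Q < [B [Q < >]] >]]]

5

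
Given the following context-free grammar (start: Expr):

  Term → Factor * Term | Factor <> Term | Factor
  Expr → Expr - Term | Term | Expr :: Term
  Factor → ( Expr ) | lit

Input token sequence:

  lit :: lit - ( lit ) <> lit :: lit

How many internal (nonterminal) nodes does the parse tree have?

17

[Expr [Expr [Expr [Expr [Term [Factor lit]]] :: [Term [Factor lit]]] - [Term [Factor ( [Expr [Term [Factor lit]]] )] <> [Term [Factor lit]]]] :: [Term [Factor lit]]]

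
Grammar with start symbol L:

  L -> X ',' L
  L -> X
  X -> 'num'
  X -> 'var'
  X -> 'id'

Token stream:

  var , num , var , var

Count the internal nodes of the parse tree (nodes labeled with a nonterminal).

[L [X var] , [L [X num] , [L [X var] , [L [X var]]]]]

8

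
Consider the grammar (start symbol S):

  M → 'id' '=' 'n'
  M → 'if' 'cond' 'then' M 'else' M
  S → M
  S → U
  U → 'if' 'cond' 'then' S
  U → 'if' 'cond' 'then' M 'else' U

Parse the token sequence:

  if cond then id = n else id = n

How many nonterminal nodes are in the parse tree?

[S [M if cond then [M id = n] else [M id = n]]]

4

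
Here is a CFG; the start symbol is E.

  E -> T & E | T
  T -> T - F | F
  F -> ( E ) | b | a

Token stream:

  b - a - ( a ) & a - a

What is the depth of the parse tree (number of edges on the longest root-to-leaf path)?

[E [T [T [T [F b]] - [F a]] - [F ( [E [T [F a]]] )]] & [E [T [T [F a]] - [F a]]]]

6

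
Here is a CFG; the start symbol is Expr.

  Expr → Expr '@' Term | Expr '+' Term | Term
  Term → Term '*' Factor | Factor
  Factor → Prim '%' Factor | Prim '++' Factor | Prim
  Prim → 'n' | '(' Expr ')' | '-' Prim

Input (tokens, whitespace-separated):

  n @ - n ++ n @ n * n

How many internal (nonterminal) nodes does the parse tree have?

18

[Expr [Expr [Expr [Term [Factor [Prim n]]]] @ [Term [Factor [Prim - [Prim n]] ++ [Factor [Prim n]]]]] @ [Term [Term [Factor [Prim n]]] * [Factor [Prim n]]]]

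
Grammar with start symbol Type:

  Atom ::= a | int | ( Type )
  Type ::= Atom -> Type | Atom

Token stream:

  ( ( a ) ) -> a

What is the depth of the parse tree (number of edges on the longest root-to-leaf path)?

6

[Type [Atom ( [Type [Atom ( [Type [Atom a]] )]] )] -> [Type [Atom a]]]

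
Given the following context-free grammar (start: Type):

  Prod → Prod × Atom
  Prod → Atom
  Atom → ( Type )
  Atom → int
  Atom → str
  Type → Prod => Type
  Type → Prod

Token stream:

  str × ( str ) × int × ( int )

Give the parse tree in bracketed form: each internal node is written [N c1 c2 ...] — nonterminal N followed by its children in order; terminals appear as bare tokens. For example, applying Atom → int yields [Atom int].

Type
Prod
Prod × Atom
Prod × Atom × Atom
Prod × Atom × Atom × Atom
Atom × Atom × Atom × Atom
str × Atom × Atom × Atom
str × ( Type ) × Atom × Atom
str × ( Prod ) × Atom × Atom
str × ( Atom ) × Atom × Atom
str × ( str ) × Atom × Atom
str × ( str ) × int × Atom
str × ( str ) × int × ( Type )
str × ( str ) × int × ( Prod )
str × ( str ) × int × ( Atom )
str × ( str ) × int × ( int )

[Type [Prod [Prod [Prod [Prod [Atom str]] × [Atom ( [Type [Prod [Atom str]]] )]] × [Atom int]] × [Atom ( [Type [Prod [Atom int]]] )]]]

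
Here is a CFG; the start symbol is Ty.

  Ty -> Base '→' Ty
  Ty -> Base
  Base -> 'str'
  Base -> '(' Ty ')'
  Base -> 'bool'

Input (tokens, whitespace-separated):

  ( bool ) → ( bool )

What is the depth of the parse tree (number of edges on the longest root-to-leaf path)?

[Ty [Base ( [Ty [Base bool]] )] → [Ty [Base ( [Ty [Base bool]] )]]]

5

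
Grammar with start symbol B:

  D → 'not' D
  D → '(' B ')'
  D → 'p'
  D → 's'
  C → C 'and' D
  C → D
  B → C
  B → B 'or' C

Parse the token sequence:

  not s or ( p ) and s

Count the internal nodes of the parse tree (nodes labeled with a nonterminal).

12

[B [B [C [D not [D s]]]] or [C [C [D ( [B [C [D p]]] )]] and [D s]]]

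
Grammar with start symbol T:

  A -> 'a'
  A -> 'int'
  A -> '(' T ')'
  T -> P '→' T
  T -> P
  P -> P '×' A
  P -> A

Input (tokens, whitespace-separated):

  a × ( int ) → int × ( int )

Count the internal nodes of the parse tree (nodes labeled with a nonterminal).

16

[T [P [P [A a]] × [A ( [T [P [A int]]] )]] → [T [P [P [A int]] × [A ( [T [P [A int]]] )]]]]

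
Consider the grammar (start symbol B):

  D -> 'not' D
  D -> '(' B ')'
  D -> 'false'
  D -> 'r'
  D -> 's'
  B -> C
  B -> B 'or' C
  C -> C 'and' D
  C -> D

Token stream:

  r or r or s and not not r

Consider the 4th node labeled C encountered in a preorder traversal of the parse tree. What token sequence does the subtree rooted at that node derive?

[B [B [B [C [D r]]] or [C [D r]]] or [C [C [D s]] and [D not [D not [D r]]]]]

s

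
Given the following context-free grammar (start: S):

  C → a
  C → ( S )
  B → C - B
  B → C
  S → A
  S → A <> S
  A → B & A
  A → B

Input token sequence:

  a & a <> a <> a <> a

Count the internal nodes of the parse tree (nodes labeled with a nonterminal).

[S [A [B [C a]] & [A [B [C a]]]] <> [S [A [B [C a]]] <> [S [A [B [C a]]] <> [S [A [B [C a]]]]]]]

19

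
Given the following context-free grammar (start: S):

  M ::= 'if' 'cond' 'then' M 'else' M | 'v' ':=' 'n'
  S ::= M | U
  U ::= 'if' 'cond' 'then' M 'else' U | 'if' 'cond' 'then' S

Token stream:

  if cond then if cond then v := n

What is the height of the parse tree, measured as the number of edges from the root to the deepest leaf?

[S [U if cond then [S [U if cond then [S [M v := n]]]]]]

6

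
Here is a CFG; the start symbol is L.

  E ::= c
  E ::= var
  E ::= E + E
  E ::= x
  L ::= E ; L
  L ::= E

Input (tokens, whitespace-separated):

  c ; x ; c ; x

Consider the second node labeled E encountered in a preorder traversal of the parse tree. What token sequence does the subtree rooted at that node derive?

x

[L [E c] ; [L [E x] ; [L [E c] ; [L [E x]]]]]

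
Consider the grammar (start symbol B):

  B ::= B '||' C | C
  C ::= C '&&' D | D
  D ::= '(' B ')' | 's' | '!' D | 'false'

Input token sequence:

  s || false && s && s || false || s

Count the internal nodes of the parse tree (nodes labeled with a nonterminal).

16

[B [B [B [B [C [D s]]] || [C [C [C [D false]] && [D s]] && [D s]]] || [C [D false]]] || [C [D s]]]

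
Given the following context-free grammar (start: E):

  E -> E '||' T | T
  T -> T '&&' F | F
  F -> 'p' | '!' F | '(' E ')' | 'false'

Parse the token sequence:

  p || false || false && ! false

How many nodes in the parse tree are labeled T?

[E [E [E [T [F p]]] || [T [F false]]] || [T [T [F false]] && [F ! [F false]]]]

4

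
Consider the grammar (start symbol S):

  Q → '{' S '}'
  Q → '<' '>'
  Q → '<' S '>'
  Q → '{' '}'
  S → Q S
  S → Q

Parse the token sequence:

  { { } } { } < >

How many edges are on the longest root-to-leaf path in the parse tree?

[S [Q { [S [Q { }]] }] [S [Q { }] [S [Q < >]]]]

4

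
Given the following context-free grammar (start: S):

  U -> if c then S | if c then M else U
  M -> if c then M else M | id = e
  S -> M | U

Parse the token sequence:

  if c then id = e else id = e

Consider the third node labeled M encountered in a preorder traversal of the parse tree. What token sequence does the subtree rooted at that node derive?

id = e

[S [M if c then [M id = e] else [M id = e]]]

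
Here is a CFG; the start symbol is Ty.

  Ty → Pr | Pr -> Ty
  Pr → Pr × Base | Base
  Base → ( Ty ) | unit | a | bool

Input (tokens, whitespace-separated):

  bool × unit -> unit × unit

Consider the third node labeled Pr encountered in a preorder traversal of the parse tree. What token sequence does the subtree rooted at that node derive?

[Ty [Pr [Pr [Base bool]] × [Base unit]] -> [Ty [Pr [Pr [Base unit]] × [Base unit]]]]

unit × unit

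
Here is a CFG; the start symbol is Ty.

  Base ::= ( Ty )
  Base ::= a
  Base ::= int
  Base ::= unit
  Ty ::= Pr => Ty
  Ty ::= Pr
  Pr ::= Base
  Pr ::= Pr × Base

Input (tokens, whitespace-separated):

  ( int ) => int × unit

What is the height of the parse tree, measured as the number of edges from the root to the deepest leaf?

[Ty [Pr [Base ( [Ty [Pr [Base int]]] )]] => [Ty [Pr [Pr [Base int]] × [Base unit]]]]

6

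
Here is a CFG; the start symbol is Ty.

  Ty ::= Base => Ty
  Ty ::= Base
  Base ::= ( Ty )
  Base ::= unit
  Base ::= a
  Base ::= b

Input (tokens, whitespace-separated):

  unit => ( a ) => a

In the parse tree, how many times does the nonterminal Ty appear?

4

[Ty [Base unit] => [Ty [Base ( [Ty [Base a]] )] => [Ty [Base a]]]]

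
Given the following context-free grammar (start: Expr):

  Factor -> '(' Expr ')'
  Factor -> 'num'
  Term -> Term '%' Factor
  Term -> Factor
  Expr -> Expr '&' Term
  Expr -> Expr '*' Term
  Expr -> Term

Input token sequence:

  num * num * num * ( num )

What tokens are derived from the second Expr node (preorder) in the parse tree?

num * num * num

[Expr [Expr [Expr [Expr [Term [Factor num]]] * [Term [Factor num]]] * [Term [Factor num]]] * [Term [Factor ( [Expr [Term [Factor num]]] )]]]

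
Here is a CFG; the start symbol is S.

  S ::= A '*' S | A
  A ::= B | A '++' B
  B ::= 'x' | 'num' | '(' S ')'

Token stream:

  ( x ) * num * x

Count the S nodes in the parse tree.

4

[S [A [B ( [S [A [B x]]] )]] * [S [A [B num]] * [S [A [B x]]]]]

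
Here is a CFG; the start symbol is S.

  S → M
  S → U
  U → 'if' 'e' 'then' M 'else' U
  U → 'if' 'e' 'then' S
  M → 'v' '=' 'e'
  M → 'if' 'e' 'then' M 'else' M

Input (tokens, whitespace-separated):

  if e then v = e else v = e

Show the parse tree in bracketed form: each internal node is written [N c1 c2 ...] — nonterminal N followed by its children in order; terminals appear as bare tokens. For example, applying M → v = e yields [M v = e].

[S [M if e then [M v = e] else [M v = e]]]

S
M
if e then M else M
if e then v = e else M
if e then v = e else v = e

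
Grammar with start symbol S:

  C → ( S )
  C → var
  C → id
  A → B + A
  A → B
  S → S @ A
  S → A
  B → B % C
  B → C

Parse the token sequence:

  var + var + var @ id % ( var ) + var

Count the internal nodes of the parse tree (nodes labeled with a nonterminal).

23

[S [S [A [B [C var]] + [A [B [C var]] + [A [B [C var]]]]]] @ [A [B [B [C id]] % [C ( [S [A [B [C var]]]] )]] + [A [B [C var]]]]]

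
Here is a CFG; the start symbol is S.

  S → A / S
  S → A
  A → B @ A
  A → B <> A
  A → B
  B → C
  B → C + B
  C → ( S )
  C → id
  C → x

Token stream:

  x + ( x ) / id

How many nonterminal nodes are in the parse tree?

[S [A [B [C x] + [B [C ( [S [A [B [C x]]]] )]]]] / [S [A [B [C id]]]]]

14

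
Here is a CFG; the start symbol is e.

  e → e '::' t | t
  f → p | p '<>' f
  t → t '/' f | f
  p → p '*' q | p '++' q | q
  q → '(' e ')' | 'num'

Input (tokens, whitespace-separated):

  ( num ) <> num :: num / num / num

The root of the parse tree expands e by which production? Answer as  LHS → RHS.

e → e '::' t

[e [e [t [f [p [q ( [e [t [f [p [q num]]]]] )]] <> [f [p [q num]]]]]] :: [t [t [t [f [p [q num]]]] / [f [p [q num]]]] / [f [p [q num]]]]]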